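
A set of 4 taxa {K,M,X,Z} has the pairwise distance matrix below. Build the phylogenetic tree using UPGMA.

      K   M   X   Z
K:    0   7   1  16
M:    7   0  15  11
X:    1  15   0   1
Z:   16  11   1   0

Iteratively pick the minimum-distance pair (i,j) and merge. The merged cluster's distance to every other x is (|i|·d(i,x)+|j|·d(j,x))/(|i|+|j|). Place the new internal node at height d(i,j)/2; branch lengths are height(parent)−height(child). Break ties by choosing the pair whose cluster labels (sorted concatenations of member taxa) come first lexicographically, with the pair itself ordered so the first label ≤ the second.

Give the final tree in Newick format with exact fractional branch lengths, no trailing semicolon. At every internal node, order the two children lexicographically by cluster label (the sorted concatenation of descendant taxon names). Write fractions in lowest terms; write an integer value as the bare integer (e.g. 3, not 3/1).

(((K:1/2,X:1/2):15/4,Z:17/4):5/4,M:11/2)

1. join K+X (d=1) ⇒ KX; edges |K|=1/2, |X|=1/2
  updated: d(KX,M)=11, d(KX,Z)=17/2
2. join KX+Z (d=17/2) ⇒ KXZ; edges |KX|=15/4, |Z|=17/4
  updated: d(KXZ,M)=11
3. join KXZ+M (d=11) ⇒ KMXZ; edges |KXZ|=5/4, |M|=11/2
final tree: (((K:1/2,X:1/2):15/4,Z:17/4):5/4,M:11/2)
total length: 63/4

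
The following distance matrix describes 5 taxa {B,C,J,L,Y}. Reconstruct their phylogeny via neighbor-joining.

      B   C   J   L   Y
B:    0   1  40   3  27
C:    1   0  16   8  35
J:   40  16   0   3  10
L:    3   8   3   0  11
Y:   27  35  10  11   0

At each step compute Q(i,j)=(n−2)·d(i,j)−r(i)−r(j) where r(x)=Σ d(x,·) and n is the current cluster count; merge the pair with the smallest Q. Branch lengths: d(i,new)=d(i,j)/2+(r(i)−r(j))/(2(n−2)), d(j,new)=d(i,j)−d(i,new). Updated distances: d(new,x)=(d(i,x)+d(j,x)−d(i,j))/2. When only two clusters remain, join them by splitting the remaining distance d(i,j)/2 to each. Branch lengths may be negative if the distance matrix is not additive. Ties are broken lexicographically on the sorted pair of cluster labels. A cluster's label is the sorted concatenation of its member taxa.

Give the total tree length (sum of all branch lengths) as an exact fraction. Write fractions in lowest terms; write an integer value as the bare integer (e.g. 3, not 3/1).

53/2

step 1: merge (B,C) at d=1, Q=-128; branch lengths B→7/3, C→-4/3; new cluster BC
  updated: d(BC,J)=55/2, d(BC,L)=5, d(BC,Y)=61/2
step 2: merge (BC,L) at d=5, Q=-72; branch lengths BC→27/2, L→-17/2; new cluster BCL
  updated: d(BCL,J)=51/4, d(BCL,Y)=73/4
step 3: merge (BCL,J) at d=51/4, Q=-41; branch lengths BCL→21/2, J→9/4; new cluster BCJL
  updated: d(BCJL,Y)=31/4
step 4: merge (BCJL,Y) at d=31/4; branch lengths BCJL→31/8, Y→31/8; new cluster BCJLY
final tree: ((((B:7/3,C:-4/3):27/2,L:-17/2):21/2,J:9/4):31/8,Y:31/8)
total length: 53/2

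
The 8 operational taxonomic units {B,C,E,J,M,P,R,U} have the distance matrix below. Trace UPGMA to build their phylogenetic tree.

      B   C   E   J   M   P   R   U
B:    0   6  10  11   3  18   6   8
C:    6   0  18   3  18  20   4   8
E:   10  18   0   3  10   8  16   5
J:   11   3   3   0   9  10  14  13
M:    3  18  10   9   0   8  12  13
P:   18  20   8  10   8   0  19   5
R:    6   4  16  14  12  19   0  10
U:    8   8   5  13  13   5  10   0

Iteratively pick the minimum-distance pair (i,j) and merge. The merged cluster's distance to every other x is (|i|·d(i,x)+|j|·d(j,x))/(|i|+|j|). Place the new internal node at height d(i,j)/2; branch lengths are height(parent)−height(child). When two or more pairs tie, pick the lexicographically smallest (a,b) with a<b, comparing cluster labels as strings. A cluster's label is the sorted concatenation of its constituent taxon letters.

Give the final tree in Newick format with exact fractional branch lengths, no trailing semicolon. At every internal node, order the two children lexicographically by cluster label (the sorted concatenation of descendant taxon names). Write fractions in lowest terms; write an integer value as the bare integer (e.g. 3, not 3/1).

step 1: merge (B,M) at d=3; branch lengths B→3/2, M→3/2; new cluster BM
  updated: d(BM,C)=12, d(BM,E)=10, d(BM,J)=10, d(BM,P)=13, d(BM,R)=9, d(BM,U)=21/2
step 2: merge (C,J) at d=3; branch lengths C→3/2, J→3/2; new cluster CJ
  updated: d(BM,CJ)=11, d(CJ,E)=21/2, d(CJ,P)=15, d(CJ,R)=9, d(CJ,U)=21/2
step 3: merge (E,U) at d=5; branch lengths E→5/2, U→5/2; new cluster EU
  updated: d(BM,EU)=41/4, d(CJ,EU)=21/2, d(EU,P)=13/2, d(EU,R)=13
step 4: merge (EU,P) at d=13/2; branch lengths EU→3/4, P→13/4; new cluster EPU
  updated: d(BM,EPU)=67/6, d(CJ,EPU)=12, d(EPU,R)=15
step 5: merge (BM,R) at d=9; branch lengths BM→3, R→9/2; new cluster BMR
  updated: d(BMR,CJ)=31/3, d(BMR,EPU)=112/9
step 6: merge (BMR,CJ) at d=31/3; branch lengths BMR→2/3, CJ→11/3; new cluster BCJMR
  updated: d(BCJMR,EPU)=184/15
step 7: merge (BCJMR,EPU) at d=184/15; branch lengths BCJMR→29/30, EPU→173/60; new cluster BCEJMPRU
final tree: ((((B:3/2,M:3/2):3,R:9/2):2/3,(C:3/2,J:3/2):11/3):29/30,((E:5/2,U:5/2):3/4,P:13/4):173/60)
total length: 1841/60

((((B:3/2,M:3/2):3,R:9/2):2/3,(C:3/2,J:3/2):11/3):29/30,((E:5/2,U:5/2):3/4,P:13/4):173/60)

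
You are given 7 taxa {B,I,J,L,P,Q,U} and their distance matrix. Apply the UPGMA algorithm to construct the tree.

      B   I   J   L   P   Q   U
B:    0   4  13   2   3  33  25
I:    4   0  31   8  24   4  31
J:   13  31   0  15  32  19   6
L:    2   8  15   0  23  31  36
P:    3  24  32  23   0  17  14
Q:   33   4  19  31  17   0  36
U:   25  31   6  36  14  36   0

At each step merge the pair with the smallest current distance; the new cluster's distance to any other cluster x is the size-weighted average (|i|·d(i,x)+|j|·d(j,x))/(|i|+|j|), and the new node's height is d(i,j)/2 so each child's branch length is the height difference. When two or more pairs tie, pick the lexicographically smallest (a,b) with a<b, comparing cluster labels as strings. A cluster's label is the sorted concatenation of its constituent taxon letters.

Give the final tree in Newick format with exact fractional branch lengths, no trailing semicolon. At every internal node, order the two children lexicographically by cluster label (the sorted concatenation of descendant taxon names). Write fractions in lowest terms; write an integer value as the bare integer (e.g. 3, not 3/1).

((((B:1,L:1):11/2,P:13/2):13/4,(I:2,Q:2):31/4):57/20,(J:3,U:3):48/5)

iteration 1: select B,L (d=2); attach at lengths (1, 1); label the merged cluster BL
  updated: d(BL,I)=6, d(BL,J)=14, d(BL,P)=13, d(BL,Q)=32, d(BL,U)=61/2
iteration 2: select I,Q (d=4); attach at lengths (2, 2); label the merged cluster IQ
  updated: d(BL,IQ)=19, d(IQ,J)=25, d(IQ,P)=41/2, d(IQ,U)=67/2
iteration 3: select J,U (d=6); attach at lengths (3, 3); label the merged cluster JU
  updated: d(BL,JU)=89/4, d(IQ,JU)=117/4, d(JU,P)=23
iteration 4: select BL,P (d=13); attach at lengths (11/2, 13/2); label the merged cluster BLP
  updated: d(BLP,IQ)=39/2, d(BLP,JU)=45/2
iteration 5: select BLP,IQ (d=39/2); attach at lengths (13/4, 31/4); label the merged cluster BILPQ
  updated: d(BILPQ,JU)=126/5
iteration 6: select BILPQ,JU (d=126/5); attach at lengths (57/20, 48/5); label the merged cluster BIJLPQU
final tree: ((((B:1,L:1):11/2,P:13/2):13/4,(I:2,Q:2):31/4):57/20,(J:3,U:3):48/5)
total length: 949/20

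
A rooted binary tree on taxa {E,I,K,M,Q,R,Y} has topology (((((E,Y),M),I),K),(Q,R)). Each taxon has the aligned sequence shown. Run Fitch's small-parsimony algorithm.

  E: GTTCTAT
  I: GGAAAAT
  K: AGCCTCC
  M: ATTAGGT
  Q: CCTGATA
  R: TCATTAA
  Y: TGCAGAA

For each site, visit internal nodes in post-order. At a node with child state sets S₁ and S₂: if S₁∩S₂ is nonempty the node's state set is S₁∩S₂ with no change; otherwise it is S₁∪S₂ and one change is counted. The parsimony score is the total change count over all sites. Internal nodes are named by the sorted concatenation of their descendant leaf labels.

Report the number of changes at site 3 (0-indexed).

4

[col 0] EY: children E:{G}, Y:{T} ∪→ {G,T}; cost 1
[col 0] EMY: children EY:{G,T}, M:{A} ∪→ {A,G,T}; cost 1
[col 0] EIMY: children EMY:{A,G,T}, I:{G} ∩→ {G}; cost 0
[col 0] EIKMY: children EIMY:{G}, K:{A} ∪→ {A,G}; cost 1
[col 0] QR: children Q:{C}, R:{T} ∪→ {C,T}; cost 1
[col 0] EIKMQRY: children EIKMY:{A,G}, QR:{C,T} ∪→ {A,C,G,T}; cost 1
[col 1] EY: children E:{T}, Y:{G} ∪→ {G,T}; cost 1
[col 1] EMY: children EY:{G,T}, M:{T} ∩→ {T}; cost 0
[col 1] EIMY: children EMY:{T}, I:{G} ∪→ {G,T}; cost 1
[col 1] EIKMY: children EIMY:{G,T}, K:{G} ∩→ {G}; cost 0
[col 1] QR: children Q:{C}, R:{C} ∩→ {C}; cost 0
[col 1] EIKMQRY: children EIKMY:{G}, QR:{C} ∪→ {C,G}; cost 1
[col 2] EY: children E:{T}, Y:{C} ∪→ {C,T}; cost 1
[col 2] EMY: children EY:{C,T}, M:{T} ∩→ {T}; cost 0
[col 2] EIMY: children EMY:{T}, I:{A} ∪→ {A,T}; cost 1
[col 2] EIKMY: children EIMY:{A,T}, K:{C} ∪→ {A,C,T}; cost 1
[col 2] QR: children Q:{T}, R:{A} ∪→ {A,T}; cost 1
[col 2] EIKMQRY: children EIKMY:{A,C,T}, QR:{A,T} ∩→ {A,T}; cost 0
[col 3] EY: children E:{C}, Y:{A} ∪→ {A,C}; cost 1
[col 3] EMY: children EY:{A,C}, M:{A} ∩→ {A}; cost 0
[col 3] EIMY: children EMY:{A}, I:{A} ∩→ {A}; cost 0
[col 3] EIKMY: children EIMY:{A}, K:{C} ∪→ {A,C}; cost 1
[col 3] QR: children Q:{G}, R:{T} ∪→ {G,T}; cost 1
[col 3] EIKMQRY: children EIKMY:{A,C}, QR:{G,T} ∪→ {A,C,G,T}; cost 1
[col 4] EY: children E:{T}, Y:{G} ∪→ {G,T}; cost 1
[col 4] EMY: children EY:{G,T}, M:{G} ∩→ {G}; cost 0
[col 4] EIMY: children EMY:{G}, I:{A} ∪→ {A,G}; cost 1
[col 4] EIKMY: children EIMY:{A,G}, K:{T} ∪→ {A,G,T}; cost 1
[col 4] QR: children Q:{A}, R:{T} ∪→ {A,T}; cost 1
[col 4] EIKMQRY: children EIKMY:{A,G,T}, QR:{A,T} ∩→ {A,T}; cost 0
[col 5] EY: children E:{A}, Y:{A} ∩→ {A}; cost 0
[col 5] EMY: children EY:{A}, M:{G} ∪→ {A,G}; cost 1
[col 5] EIMY: children EMY:{A,G}, I:{A} ∩→ {A}; cost 0
[col 5] EIKMY: children EIMY:{A}, K:{C} ∪→ {A,C}; cost 1
[col 5] QR: children Q:{T}, R:{A} ∪→ {A,T}; cost 1
[col 5] EIKMQRY: children EIKMY:{A,C}, QR:{A,T} ∩→ {A}; cost 0
[col 6] EY: children E:{T}, Y:{A} ∪→ {A,T}; cost 1
[col 6] EMY: children EY:{A,T}, M:{T} ∩→ {T}; cost 0
[col 6] EIMY: children EMY:{T}, I:{T} ∩→ {T}; cost 0
[col 6] EIKMY: children EIMY:{T}, K:{C} ∪→ {C,T}; cost 1
[col 6] QR: children Q:{A}, R:{A} ∩→ {A}; cost 0
[col 6] EIKMQRY: children EIKMY:{C,T}, QR:{A} ∪→ {A,C,T}; cost 1
per-site changes: [5, 3, 4, 4, 4, 3, 3]; total = 26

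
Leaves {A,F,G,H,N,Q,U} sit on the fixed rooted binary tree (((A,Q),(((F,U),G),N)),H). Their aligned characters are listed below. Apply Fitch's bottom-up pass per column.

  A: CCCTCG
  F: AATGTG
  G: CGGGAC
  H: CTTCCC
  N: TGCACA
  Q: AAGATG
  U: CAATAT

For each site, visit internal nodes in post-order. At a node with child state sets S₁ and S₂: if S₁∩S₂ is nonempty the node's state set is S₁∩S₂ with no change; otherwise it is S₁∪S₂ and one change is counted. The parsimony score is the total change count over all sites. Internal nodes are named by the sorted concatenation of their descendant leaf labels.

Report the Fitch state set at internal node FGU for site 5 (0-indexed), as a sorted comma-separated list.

site 0, node AQ: A={C} ∪ Q={A} → {A,C} (+1)
site 0, node FU: F={A} ∪ U={C} → {A,C} (+1)
site 0, node FGU: FU={A,C} ∩ G={C} → {C} (+0)
site 0, node FGNU: FGU={C} ∪ N={T} → {C,T} (+1)
site 0, node AFGNQU: AQ={A,C} ∩ FGNU={C,T} → {C} (+0)
site 0, node AFGHNQU: AFGNQU={C} ∩ H={C} → {C} (+0)
site 1, node AQ: A={C} ∪ Q={A} → {A,C} (+1)
site 1, node FU: F={A} ∩ U={A} → {A} (+0)
site 1, node FGU: FU={A} ∪ G={G} → {A,G} (+1)
site 1, node FGNU: FGU={A,G} ∩ N={G} → {G} (+0)
site 1, node AFGNQU: AQ={A,C} ∪ FGNU={G} → {A,C,G} (+1)
site 1, node AFGHNQU: AFGNQU={A,C,G} ∪ H={T} → {A,C,G,T} (+1)
site 2, node AQ: A={C} ∪ Q={G} → {C,G} (+1)
site 2, node FU: F={T} ∪ U={A} → {A,T} (+1)
site 2, node FGU: FU={A,T} ∪ G={G} → {A,G,T} (+1)
site 2, node FGNU: FGU={A,G,T} ∪ N={C} → {A,C,G,T} (+1)
site 2, node AFGNQU: AQ={C,G} ∩ FGNU={A,C,G,T} → {C,G} (+0)
site 2, node AFGHNQU: AFGNQU={C,G} ∪ H={T} → {C,G,T} (+1)
site 3, node AQ: A={T} ∪ Q={A} → {A,T} (+1)
site 3, node FU: F={G} ∪ U={T} → {G,T} (+1)
site 3, node FGU: FU={G,T} ∩ G={G} → {G} (+0)
site 3, node FGNU: FGU={G} ∪ N={A} → {A,G} (+1)
site 3, node AFGNQU: AQ={A,T} ∩ FGNU={A,G} → {A} (+0)
site 3, node AFGHNQU: AFGNQU={A} ∪ H={C} → {A,C} (+1)
site 4, node AQ: A={C} ∪ Q={T} → {C,T} (+1)
site 4, node FU: F={T} ∪ U={A} → {A,T} (+1)
site 4, node FGU: FU={A,T} ∩ G={A} → {A} (+0)
site 4, node FGNU: FGU={A} ∪ N={C} → {A,C} (+1)
site 4, node AFGNQU: AQ={C,T} ∩ FGNU={A,C} → {C} (+0)
site 4, node AFGHNQU: AFGNQU={C} ∩ H={C} → {C} (+0)
site 5, node AQ: A={G} ∩ Q={G} → {G} (+0)
site 5, node FU: F={G} ∪ U={T} → {G,T} (+1)
site 5, node FGU: FU={G,T} ∪ G={C} → {C,G,T} (+1)
site 5, node FGNU: FGU={C,G,T} ∪ N={A} → {A,C,G,T} (+1)
site 5, node AFGNQU: AQ={G} ∩ FGNU={A,C,G,T} → {G} (+0)
site 5, node AFGHNQU: AFGNQU={G} ∪ H={C} → {C,G} (+1)
per-site changes: [3, 4, 5, 4, 3, 4]; total = 23

C,G,T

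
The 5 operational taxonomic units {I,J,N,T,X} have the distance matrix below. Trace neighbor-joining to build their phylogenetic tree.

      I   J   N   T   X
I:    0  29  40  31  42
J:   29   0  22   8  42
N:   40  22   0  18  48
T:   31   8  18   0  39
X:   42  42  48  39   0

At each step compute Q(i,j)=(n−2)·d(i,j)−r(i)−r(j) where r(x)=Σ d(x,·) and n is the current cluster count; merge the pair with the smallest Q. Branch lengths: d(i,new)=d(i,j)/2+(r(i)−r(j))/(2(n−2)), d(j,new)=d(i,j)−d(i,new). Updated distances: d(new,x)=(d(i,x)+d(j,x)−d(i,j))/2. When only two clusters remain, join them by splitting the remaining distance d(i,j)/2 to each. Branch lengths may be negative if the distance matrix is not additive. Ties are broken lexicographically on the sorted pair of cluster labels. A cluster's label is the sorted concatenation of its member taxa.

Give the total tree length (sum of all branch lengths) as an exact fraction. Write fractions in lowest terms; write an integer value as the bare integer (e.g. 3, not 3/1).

597/8

step 1: merge (I,X) at d=42, Q=-187; branch lengths I→97/6, X→155/6; new cluster IX
  updated: d(IX,J)=29/2, d(IX,N)=23, d(IX,T)=14
step 2: merge (IX,N) at d=23, Q=-137/2; branch lengths IX→69/8, N→115/8; new cluster INX
  updated: d(INX,J)=27/4, d(INX,T)=9/2
step 3: merge (INX,J) at d=27/4, Q=-77/4; branch lengths INX→13/8, J→41/8; new cluster IJNX
  updated: d(IJNX,T)=23/8
step 4: merge (IJNX,T) at d=23/8; branch lengths IJNX→23/16, T→23/16; new cluster IJNTX
final tree: ((((I:97/6,X:155/6):69/8,N:115/8):13/8,J:41/8):23/16,T:23/16)
total length: 597/8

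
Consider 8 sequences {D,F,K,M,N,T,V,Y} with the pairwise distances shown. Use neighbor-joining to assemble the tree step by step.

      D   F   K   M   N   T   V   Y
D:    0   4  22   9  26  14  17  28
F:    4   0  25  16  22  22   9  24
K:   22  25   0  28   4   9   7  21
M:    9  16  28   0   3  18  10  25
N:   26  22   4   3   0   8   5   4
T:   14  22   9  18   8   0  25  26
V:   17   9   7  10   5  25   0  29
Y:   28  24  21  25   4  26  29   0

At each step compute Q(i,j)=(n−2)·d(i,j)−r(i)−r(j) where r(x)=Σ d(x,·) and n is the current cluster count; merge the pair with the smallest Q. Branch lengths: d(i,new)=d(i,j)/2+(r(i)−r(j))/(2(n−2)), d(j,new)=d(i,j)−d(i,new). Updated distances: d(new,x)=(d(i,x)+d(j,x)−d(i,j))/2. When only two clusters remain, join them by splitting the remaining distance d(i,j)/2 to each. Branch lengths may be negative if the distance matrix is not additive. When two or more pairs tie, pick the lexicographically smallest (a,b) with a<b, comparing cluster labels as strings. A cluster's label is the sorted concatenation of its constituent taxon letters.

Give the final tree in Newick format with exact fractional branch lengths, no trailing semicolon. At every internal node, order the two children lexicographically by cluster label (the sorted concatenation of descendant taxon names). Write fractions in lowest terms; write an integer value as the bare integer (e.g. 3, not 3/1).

((((D:11/6,F:13/6):195/32,M:141/32):51/32,((K:29/8,T:43/8):7/2,(N:-63/10,Y:103/10):19/4):175/32):117/64,V:117/64)

1. join D+F (d=4, Q=-218) ⇒ DF; edges |D|=11/6, |F|=13/6
  updated: d(DF,K)=43/2, d(DF,M)=21/2, d(DF,N)=22, d(DF,T)=16, d(DF,V)=11, d(DF,Y)=24
2. join N+Y (d=4, Q=-155) ⇒ NY; edges |N|=-63/10, |Y|=103/10
  updated: d(DF,NY)=21, d(K,NY)=21/2, d(M,NY)=12, d(NY,T)=15, d(NY,V)=15
3. join K+T (d=9, Q=-123) ⇒ KT; edges |K|=29/8, |T|=43/8
  updated: d(DF,KT)=57/4, d(KT,M)=37/2, d(KT,NY)=33/4, d(KT,V)=23/2
4. join KT+NY (d=33/4, Q=-84) ⇒ KNTY; edges |KT|=7/2, |NY|=19/4
  updated: d(DF,KNTY)=27/2, d(KNTY,M)=89/8, d(KNTY,V)=73/8
5. join DF+M (d=21/2, Q=-365/8) ⇒ DFM; edges |DF|=195/32, |M|=141/32
  updated: d(DFM,KNTY)=113/16, d(DFM,V)=21/4
6. join DFM+KNTY (d=113/16, Q=-343/16) ⇒ DFKMNTY; edges |DFM|=51/32, |KNTY|=175/32
  updated: d(DFKMNTY,V)=117/32
7. join DFKMNTY+V (d=117/32) ⇒ DFKMNTVY; edges |DFKMNTY|=117/64, |V|=117/64
final tree: ((((D:11/6,F:13/6):195/32,M:141/32):51/32,((K:29/8,T:43/8):7/2,(N:-63/10,Y:103/10):19/4):175/32):117/64,V:117/64)
total length: 1487/32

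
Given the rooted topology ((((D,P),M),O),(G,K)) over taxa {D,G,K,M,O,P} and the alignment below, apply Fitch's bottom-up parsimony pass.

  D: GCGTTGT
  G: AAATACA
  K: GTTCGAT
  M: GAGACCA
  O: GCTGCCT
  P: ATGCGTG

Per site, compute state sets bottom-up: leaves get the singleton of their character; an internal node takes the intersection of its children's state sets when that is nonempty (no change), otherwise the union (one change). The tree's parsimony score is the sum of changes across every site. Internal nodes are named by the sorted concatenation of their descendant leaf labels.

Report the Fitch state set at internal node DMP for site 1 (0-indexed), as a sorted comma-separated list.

DP@0: {G} ∪ {A} = {A,G} (union, +1)
DMP@0: {A,G} ∩ {G} = {G} (intersection, +0)
DMOP@0: {G} ∩ {G} = {G} (intersection, +0)
GK@0: {A} ∪ {G} = {A,G} (union, +1)
DGKMOP@0: {G} ∩ {A,G} = {G} (intersection, +0)
DP@1: {C} ∪ {T} = {C,T} (union, +1)
DMP@1: {C,T} ∪ {A} = {A,C,T} (union, +1)
DMOP@1: {A,C,T} ∩ {C} = {C} (intersection, +0)
GK@1: {A} ∪ {T} = {A,T} (union, +1)
DGKMOP@1: {C} ∪ {A,T} = {A,C,T} (union, +1)
DP@2: {G} ∩ {G} = {G} (intersection, +0)
DMP@2: {G} ∩ {G} = {G} (intersection, +0)
DMOP@2: {G} ∪ {T} = {G,T} (union, +1)
GK@2: {A} ∪ {T} = {A,T} (union, +1)
DGKMOP@2: {G,T} ∩ {A,T} = {T} (intersection, +0)
DP@3: {T} ∪ {C} = {C,T} (union, +1)
DMP@3: {C,T} ∪ {A} = {A,C,T} (union, +1)
DMOP@3: {A,C,T} ∪ {G} = {A,C,G,T} (union, +1)
GK@3: {T} ∪ {C} = {C,T} (union, +1)
DGKMOP@3: {A,C,G,T} ∩ {C,T} = {C,T} (intersection, +0)
DP@4: {T} ∪ {G} = {G,T} (union, +1)
DMP@4: {G,T} ∪ {C} = {C,G,T} (union, +1)
DMOP@4: {C,G,T} ∩ {C} = {C} (intersection, +0)
GK@4: {A} ∪ {G} = {A,G} (union, +1)
DGKMOP@4: {C} ∪ {A,G} = {A,C,G} (union, +1)
DP@5: {G} ∪ {T} = {G,T} (union, +1)
DMP@5: {G,T} ∪ {C} = {C,G,T} (union, +1)
DMOP@5: {C,G,T} ∩ {C} = {C} (intersection, +0)
GK@5: {C} ∪ {A} = {A,C} (union, +1)
DGKMOP@5: {C} ∩ {A,C} = {C} (intersection, +0)
DP@6: {T} ∪ {G} = {G,T} (union, +1)
DMP@6: {G,T} ∪ {A} = {A,G,T} (union, +1)
DMOP@6: {A,G,T} ∩ {T} = {T} (intersection, +0)
GK@6: {A} ∪ {T} = {A,T} (union, +1)
DGKMOP@6: {T} ∩ {A,T} = {T} (intersection, +0)
per-site changes: [2, 4, 2, 4, 4, 3, 3]; total = 22

A,C,T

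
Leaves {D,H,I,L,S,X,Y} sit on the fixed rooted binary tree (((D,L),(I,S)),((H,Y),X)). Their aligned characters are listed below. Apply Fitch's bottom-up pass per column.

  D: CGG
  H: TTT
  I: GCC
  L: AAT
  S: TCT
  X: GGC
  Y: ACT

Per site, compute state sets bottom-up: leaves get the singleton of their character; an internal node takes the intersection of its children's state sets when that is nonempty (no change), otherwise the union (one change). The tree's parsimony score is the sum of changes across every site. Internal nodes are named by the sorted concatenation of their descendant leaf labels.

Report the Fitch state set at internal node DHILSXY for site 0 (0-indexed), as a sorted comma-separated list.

[col 0] DL: children D:{C}, L:{A} ∪→ {A,C}; cost 1
[col 0] IS: children I:{G}, S:{T} ∪→ {G,T}; cost 1
[col 0] DILS: children DL:{A,C}, IS:{G,T} ∪→ {A,C,G,T}; cost 1
[col 0] HY: children H:{T}, Y:{A} ∪→ {A,T}; cost 1
[col 0] HXY: children HY:{A,T}, X:{G} ∪→ {A,G,T}; cost 1
[col 0] DHILSXY: children DILS:{A,C,G,T}, HXY:{A,G,T} ∩→ {A,G,T}; cost 0
[col 1] DL: children D:{G}, L:{A} ∪→ {A,G}; cost 1
[col 1] IS: children I:{C}, S:{C} ∩→ {C}; cost 0
[col 1] DILS: children DL:{A,G}, IS:{C} ∪→ {A,C,G}; cost 1
[col 1] HY: children H:{T}, Y:{C} ∪→ {C,T}; cost 1
[col 1] HXY: children HY:{C,T}, X:{G} ∪→ {C,G,T}; cost 1
[col 1] DHILSXY: children DILS:{A,C,G}, HXY:{C,G,T} ∩→ {C,G}; cost 0
[col 2] DL: children D:{G}, L:{T} ∪→ {G,T}; cost 1
[col 2] IS: children I:{C}, S:{T} ∪→ {C,T}; cost 1
[col 2] DILS: children DL:{G,T}, IS:{C,T} ∩→ {T}; cost 0
[col 2] HY: children H:{T}, Y:{T} ∩→ {T}; cost 0
[col 2] HXY: children HY:{T}, X:{C} ∪→ {C,T}; cost 1
[col 2] DHILSXY: children DILS:{T}, HXY:{C,T} ∩→ {T}; cost 0
per-site changes: [5, 4, 3]; total = 12

A,G,T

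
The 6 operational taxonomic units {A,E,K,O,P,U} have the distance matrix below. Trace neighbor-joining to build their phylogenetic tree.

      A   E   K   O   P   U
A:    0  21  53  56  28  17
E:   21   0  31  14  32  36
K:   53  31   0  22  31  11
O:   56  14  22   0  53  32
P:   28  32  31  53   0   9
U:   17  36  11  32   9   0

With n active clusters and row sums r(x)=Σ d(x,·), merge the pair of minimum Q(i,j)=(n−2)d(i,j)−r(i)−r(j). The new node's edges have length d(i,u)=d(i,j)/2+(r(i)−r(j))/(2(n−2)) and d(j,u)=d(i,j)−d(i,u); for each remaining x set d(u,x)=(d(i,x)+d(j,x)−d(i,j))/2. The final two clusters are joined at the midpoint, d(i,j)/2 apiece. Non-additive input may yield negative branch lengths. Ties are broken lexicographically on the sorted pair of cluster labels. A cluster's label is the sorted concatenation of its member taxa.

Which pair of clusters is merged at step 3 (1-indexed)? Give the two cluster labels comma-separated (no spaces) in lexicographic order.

A,P

step 1: merge (E,O) at d=14, Q=-255; branch lengths E→13/8, O→99/8; new cluster EO
  updated: d(A,EO)=63/2, d(EO,K)=39/2, d(EO,P)=71/2, d(EO,U)=27
step 2: merge (EO,K) at d=39/2, Q=-339/2; branch lengths EO→115/12, K→119/12; new cluster EKO
  updated: d(A,EKO)=65/2, d(EKO,P)=47/2, d(EKO,U)=37/4
step 3: merge (A,P) at d=28, Q=-82; branch lengths A→73/4, P→39/4; new cluster AP
  updated: d(AP,EKO)=14, d(AP,U)=-1
step 4: merge (AP,EKO) at d=14, Q=-89/4; branch lengths AP→15/8, EKO→97/8; new cluster AEKOP
  updated: d(AEKOP,U)=-23/8
step 5: merge (AEKOP,U) at d=-23/8; branch lengths AEKOP→-23/16, U→-23/16; new cluster AEKOPU
final tree: (((A:73/4,P:39/4):15/8,((E:13/8,O:99/8):115/12,K:119/12):97/8):-23/16,U:-23/16)
total length: 581/8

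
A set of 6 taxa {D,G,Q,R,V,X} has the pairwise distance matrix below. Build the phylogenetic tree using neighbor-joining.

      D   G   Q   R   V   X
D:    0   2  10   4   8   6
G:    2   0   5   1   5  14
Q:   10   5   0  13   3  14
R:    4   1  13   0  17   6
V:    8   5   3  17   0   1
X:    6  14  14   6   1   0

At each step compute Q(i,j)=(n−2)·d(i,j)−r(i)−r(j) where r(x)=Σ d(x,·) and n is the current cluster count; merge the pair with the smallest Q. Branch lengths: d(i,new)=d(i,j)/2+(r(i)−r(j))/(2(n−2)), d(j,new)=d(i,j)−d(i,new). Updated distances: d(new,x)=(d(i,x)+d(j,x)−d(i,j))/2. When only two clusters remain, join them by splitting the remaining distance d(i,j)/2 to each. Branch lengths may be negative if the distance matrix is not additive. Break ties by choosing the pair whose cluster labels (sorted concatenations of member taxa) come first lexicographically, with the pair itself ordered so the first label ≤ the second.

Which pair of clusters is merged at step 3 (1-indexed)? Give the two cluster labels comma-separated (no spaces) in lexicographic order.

D,QVX

1. join V+X (d=1, Q=-71) ⇒ VX; edges |V|=-3/8, |X|=11/8
  updated: d(D,VX)=13/2, d(G,VX)=9, d(Q,VX)=8, d(R,VX)=11
2. join Q+VX (d=8, Q=-93/2) ⇒ QVX; edges |Q|=17/4, |VX|=15/4
  updated: d(D,QVX)=17/4, d(G,QVX)=3, d(QVX,R)=8
3. join D+QVX (d=17/4, Q=-17) ⇒ DQVX; edges |D|=7/8, |QVX|=27/8
  updated: d(DQVX,G)=3/8, d(DQVX,R)=31/8
4. join DQVX+G (d=3/8, Q=-21/4) ⇒ DGQVX; edges |DQVX|=13/8, |G|=-5/4
  updated: d(DGQVX,R)=9/4
5. join DGQVX+R (d=9/4) ⇒ DGQRVX; edges |DGQVX|=9/8, |R|=9/8
final tree: (((D:7/8,(Q:17/4,(V:-3/8,X:11/8):15/4):27/8):13/8,G:-5/4):9/8,R:9/8)
total length: 127/8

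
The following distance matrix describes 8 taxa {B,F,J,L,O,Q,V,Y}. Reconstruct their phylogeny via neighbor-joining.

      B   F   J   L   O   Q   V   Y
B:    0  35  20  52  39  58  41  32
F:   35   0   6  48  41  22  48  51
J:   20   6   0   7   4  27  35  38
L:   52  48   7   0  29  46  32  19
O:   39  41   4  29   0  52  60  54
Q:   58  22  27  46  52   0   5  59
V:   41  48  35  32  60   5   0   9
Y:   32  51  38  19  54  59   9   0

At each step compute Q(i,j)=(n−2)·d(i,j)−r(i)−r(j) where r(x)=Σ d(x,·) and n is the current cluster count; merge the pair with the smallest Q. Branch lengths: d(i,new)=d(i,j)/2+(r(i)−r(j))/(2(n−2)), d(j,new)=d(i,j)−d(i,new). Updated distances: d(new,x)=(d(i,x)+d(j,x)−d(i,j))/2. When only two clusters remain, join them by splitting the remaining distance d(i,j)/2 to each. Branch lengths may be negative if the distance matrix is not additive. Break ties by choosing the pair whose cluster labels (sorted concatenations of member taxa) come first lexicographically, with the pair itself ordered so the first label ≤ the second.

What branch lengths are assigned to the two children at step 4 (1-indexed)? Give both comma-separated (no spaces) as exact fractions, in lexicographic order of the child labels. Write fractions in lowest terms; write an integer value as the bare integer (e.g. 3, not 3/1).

1. join Q+V (d=5, Q=-469) ⇒ QV; edges |Q|=23/4, |V|=-3/4
  updated: d(B,QV)=47, d(F,QV)=65/2, d(J,QV)=57/2, d(L,QV)=73/2, d(O,QV)=107/2, d(QV,Y)=63/2
2. join L+Y (d=19, Q=-322) ⇒ LY; edges |L|=61/10, |Y|=129/10
  updated: d(B,LY)=65/2, d(F,LY)=40, d(J,LY)=13, d(LY,O)=32, d(LY,QV)=49/2
3. join LY+QV (d=49/2, Q=-230) ⇒ LQVY; edges |LY|=27/4, |QV|=71/4
  updated: d(B,LQVY)=55/2, d(F,LQVY)=24, d(J,LQVY)=17/2, d(LQVY,O)=61/2
4. join J+O (d=4, Q=-141) ⇒ JO; edges |J|=-32/3, |O|=44/3
  updated: d(B,JO)=55/2, d(F,JO)=43/2, d(JO,LQVY)=35/2
5. join B+LQVY (d=55/2, Q=-104) ⇒ BLQVY; edges |B|=19, |LQVY|=17/2
  updated: d(BLQVY,F)=63/4, d(BLQVY,JO)=35/4
6. join BLQVY+F (d=63/4, Q=-46) ⇒ BFLQVY; edges |BLQVY|=3/2, |F|=57/4
  updated: d(BFLQVY,JO)=29/4
7. join BFLQVY+JO (d=29/4) ⇒ BFJLOQVY; edges |BFLQVY|=29/8, |JO|=29/8
final tree: (((B:19,((L:61/10,Y:129/10):27/4,(Q:23/4,V:-3/4):71/4):17/2):3/2,F:57/4):29/8,(J:-32/3,O:44/3):29/8)
total length: 103

-32/3,44/3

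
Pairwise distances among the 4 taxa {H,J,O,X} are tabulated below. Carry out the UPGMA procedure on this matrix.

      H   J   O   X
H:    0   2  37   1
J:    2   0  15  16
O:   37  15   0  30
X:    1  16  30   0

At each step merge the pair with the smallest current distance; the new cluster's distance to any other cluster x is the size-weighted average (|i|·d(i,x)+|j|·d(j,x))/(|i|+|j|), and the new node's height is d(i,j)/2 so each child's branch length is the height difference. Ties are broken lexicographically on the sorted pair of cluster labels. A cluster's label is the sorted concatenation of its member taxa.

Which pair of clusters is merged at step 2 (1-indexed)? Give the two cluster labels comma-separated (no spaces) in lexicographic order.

HX,J

iteration 1: select H,X (d=1); attach at lengths (1/2, 1/2); label the merged cluster HX
  updated: d(HX,J)=9, d(HX,O)=67/2
iteration 2: select HX,J (d=9); attach at lengths (4, 9/2); label the merged cluster HJX
  updated: d(HJX,O)=82/3
iteration 3: select HJX,O (d=82/3); attach at lengths (55/6, 41/3); label the merged cluster HJOX
final tree: (((H:1/2,X:1/2):4,J:9/2):55/6,O:41/3)
total length: 97/3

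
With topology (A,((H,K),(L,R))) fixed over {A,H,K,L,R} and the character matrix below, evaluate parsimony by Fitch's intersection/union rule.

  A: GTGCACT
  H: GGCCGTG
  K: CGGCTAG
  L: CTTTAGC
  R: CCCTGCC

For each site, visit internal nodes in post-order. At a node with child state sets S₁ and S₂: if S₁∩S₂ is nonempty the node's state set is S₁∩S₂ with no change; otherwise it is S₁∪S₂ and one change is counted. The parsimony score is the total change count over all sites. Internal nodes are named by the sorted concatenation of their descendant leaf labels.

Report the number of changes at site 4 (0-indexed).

3

HK@0: {G} ∪ {C} = {C,G} (union, +1)
LR@0: {C} ∩ {C} = {C} (intersection, +0)
HKLR@0: {C,G} ∩ {C} = {C} (intersection, +0)
AHKLR@0: {G} ∪ {C} = {C,G} (union, +1)
HK@1: {G} ∩ {G} = {G} (intersection, +0)
LR@1: {T} ∪ {C} = {C,T} (union, +1)
HKLR@1: {G} ∪ {C,T} = {C,G,T} (union, +1)
AHKLR@1: {T} ∩ {C,G,T} = {T} (intersection, +0)
HK@2: {C} ∪ {G} = {C,G} (union, +1)
LR@2: {T} ∪ {C} = {C,T} (union, +1)
HKLR@2: {C,G} ∩ {C,T} = {C} (intersection, +0)
AHKLR@2: {G} ∪ {C} = {C,G} (union, +1)
HK@3: {C} ∩ {C} = {C} (intersection, +0)
LR@3: {T} ∩ {T} = {T} (intersection, +0)
HKLR@3: {C} ∪ {T} = {C,T} (union, +1)
AHKLR@3: {C} ∩ {C,T} = {C} (intersection, +0)
HK@4: {G} ∪ {T} = {G,T} (union, +1)
LR@4: {A} ∪ {G} = {A,G} (union, +1)
HKLR@4: {G,T} ∩ {A,G} = {G} (intersection, +0)
AHKLR@4: {A} ∪ {G} = {A,G} (union, +1)
HK@5: {T} ∪ {A} = {A,T} (union, +1)
LR@5: {G} ∪ {C} = {C,G} (union, +1)
HKLR@5: {A,T} ∪ {C,G} = {A,C,G,T} (union, +1)
AHKLR@5: {C} ∩ {A,C,G,T} = {C} (intersection, +0)
HK@6: {G} ∩ {G} = {G} (intersection, +0)
LR@6: {C} ∩ {C} = {C} (intersection, +0)
HKLR@6: {G} ∪ {C} = {C,G} (union, +1)
AHKLR@6: {T} ∪ {C,G} = {C,G,T} (union, +1)
per-site changes: [2, 2, 3, 1, 3, 3, 2]; total = 16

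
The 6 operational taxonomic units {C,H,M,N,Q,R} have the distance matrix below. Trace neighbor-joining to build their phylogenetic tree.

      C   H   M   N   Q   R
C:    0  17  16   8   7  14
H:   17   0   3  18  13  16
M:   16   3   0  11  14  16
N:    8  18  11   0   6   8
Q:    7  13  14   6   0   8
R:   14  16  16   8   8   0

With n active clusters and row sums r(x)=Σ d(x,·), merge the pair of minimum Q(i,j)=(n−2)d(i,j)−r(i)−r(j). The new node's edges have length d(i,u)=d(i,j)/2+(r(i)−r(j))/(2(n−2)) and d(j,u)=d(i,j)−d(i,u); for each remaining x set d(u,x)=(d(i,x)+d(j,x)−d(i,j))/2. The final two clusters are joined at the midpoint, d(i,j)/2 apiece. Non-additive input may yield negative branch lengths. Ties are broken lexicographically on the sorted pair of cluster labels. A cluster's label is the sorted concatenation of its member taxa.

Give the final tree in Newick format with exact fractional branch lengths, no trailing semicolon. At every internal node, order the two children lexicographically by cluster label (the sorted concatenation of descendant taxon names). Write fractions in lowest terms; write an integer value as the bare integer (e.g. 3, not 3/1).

((((C:16/3,Q:5/3):7/8,(H:19/8,M:5/8):73/8):5/8,N:21/8):43/16,R:43/16)

iteration 1: select H,M (d=3, Q=-115); attach at lengths (19/8, 5/8); label the merged cluster HM
  updated: d(C,HM)=15, d(HM,N)=13, d(HM,Q)=12, d(HM,R)=29/2
iteration 2: select C,Q (d=7, Q=-56); attach at lengths (16/3, 5/3); label the merged cluster CQ
  updated: d(CQ,HM)=10, d(CQ,N)=7/2, d(CQ,R)=15/2
iteration 3: select CQ,HM (d=10, Q=-77/2); attach at lengths (7/8, 73/8); label the merged cluster CHMQ
  updated: d(CHMQ,N)=13/4, d(CHMQ,R)=6
iteration 4: select CHMQ,N (d=13/4, Q=-69/4); attach at lengths (5/8, 21/8); label the merged cluster CHMNQ
  updated: d(CHMNQ,R)=43/8
iteration 5: select CHMNQ,R (d=43/8); attach at lengths (43/16, 43/16); label the merged cluster CHMNQR
final tree: ((((C:16/3,Q:5/3):7/8,(H:19/8,M:5/8):73/8):5/8,N:21/8):43/16,R:43/16)
total length: 229/8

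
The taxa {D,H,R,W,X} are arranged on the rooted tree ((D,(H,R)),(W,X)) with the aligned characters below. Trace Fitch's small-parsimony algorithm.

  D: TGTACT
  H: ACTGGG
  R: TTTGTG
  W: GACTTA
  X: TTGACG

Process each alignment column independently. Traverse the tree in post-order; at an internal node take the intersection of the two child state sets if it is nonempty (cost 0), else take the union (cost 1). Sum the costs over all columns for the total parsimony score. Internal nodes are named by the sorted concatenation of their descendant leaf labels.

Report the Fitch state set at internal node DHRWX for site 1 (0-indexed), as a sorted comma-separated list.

T

HR@0: {A} ∪ {T} = {A,T} (union, +1)
DHR@0: {T} ∩ {A,T} = {T} (intersection, +0)
WX@0: {G} ∪ {T} = {G,T} (union, +1)
DHRWX@0: {T} ∩ {G,T} = {T} (intersection, +0)
HR@1: {C} ∪ {T} = {C,T} (union, +1)
DHR@1: {G} ∪ {C,T} = {C,G,T} (union, +1)
WX@1: {A} ∪ {T} = {A,T} (union, +1)
DHRWX@1: {C,G,T} ∩ {A,T} = {T} (intersection, +0)
HR@2: {T} ∩ {T} = {T} (intersection, +0)
DHR@2: {T} ∩ {T} = {T} (intersection, +0)
WX@2: {C} ∪ {G} = {C,G} (union, +1)
DHRWX@2: {T} ∪ {C,G} = {C,G,T} (union, +1)
HR@3: {G} ∩ {G} = {G} (intersection, +0)
DHR@3: {A} ∪ {G} = {A,G} (union, +1)
WX@3: {T} ∪ {A} = {A,T} (union, +1)
DHRWX@3: {A,G} ∩ {A,T} = {A} (intersection, +0)
HR@4: {G} ∪ {T} = {G,T} (union, +1)
DHR@4: {C} ∪ {G,T} = {C,G,T} (union, +1)
WX@4: {T} ∪ {C} = {C,T} (union, +1)
DHRWX@4: {C,G,T} ∩ {C,T} = {C,T} (intersection, +0)
HR@5: {G} ∩ {G} = {G} (intersection, +0)
DHR@5: {T} ∪ {G} = {G,T} (union, +1)
WX@5: {A} ∪ {G} = {A,G} (union, +1)
DHRWX@5: {G,T} ∩ {A,G} = {G} (intersection, +0)
per-site changes: [2, 3, 2, 2, 3, 2]; total = 14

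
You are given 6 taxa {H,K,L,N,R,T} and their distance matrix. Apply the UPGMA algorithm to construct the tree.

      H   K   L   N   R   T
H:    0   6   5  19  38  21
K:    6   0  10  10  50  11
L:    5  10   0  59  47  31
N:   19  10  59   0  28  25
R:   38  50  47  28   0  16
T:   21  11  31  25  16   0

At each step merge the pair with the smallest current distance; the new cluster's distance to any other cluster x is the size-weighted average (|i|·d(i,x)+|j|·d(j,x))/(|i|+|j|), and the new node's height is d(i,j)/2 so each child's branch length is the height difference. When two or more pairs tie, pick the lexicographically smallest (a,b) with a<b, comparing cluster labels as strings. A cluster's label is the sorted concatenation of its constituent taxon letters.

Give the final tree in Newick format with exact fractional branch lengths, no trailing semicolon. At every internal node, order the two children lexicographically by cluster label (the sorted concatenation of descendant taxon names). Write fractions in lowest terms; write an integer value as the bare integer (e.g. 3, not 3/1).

(((H:5/2,L:5/2):3/2,K:4):107/9,(N:53/4,(R:8,T:8):21/4):95/36)

iteration 1: select H,L (d=5); attach at lengths (5/2, 5/2); label the merged cluster HL
  updated: d(HL,K)=8, d(HL,N)=39, d(HL,R)=85/2, d(HL,T)=26
iteration 2: select HL,K (d=8); attach at lengths (3/2, 4); label the merged cluster HKL
  updated: d(HKL,N)=88/3, d(HKL,R)=45, d(HKL,T)=21
iteration 3: select R,T (d=16); attach at lengths (8, 8); label the merged cluster RT
  updated: d(HKL,RT)=33, d(N,RT)=53/2
iteration 4: select N,RT (d=53/2); attach at lengths (53/4, 21/4); label the merged cluster NRT
  updated: d(HKL,NRT)=286/9
iteration 5: select HKL,NRT (d=286/9); attach at lengths (107/9, 95/36); label the merged cluster HKLNRT
final tree: (((H:5/2,L:5/2):3/2,K:4):107/9,(N:53/4,(R:8,T:8):21/4):95/36)
total length: 2143/36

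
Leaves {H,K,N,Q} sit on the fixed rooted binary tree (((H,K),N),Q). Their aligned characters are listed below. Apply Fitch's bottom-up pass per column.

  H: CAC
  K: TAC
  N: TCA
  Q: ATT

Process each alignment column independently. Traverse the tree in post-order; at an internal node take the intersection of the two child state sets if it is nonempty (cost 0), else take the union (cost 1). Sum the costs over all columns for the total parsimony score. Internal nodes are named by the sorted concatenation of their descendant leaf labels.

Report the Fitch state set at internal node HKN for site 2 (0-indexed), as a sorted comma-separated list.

HK@0: {C} ∪ {T} = {C,T} (union, +1)
HKN@0: {C,T} ∩ {T} = {T} (intersection, +0)
HKNQ@0: {T} ∪ {A} = {A,T} (union, +1)
HK@1: {A} ∩ {A} = {A} (intersection, +0)
HKN@1: {A} ∪ {C} = {A,C} (union, +1)
HKNQ@1: {A,C} ∪ {T} = {A,C,T} (union, +1)
HK@2: {C} ∩ {C} = {C} (intersection, +0)
HKN@2: {C} ∪ {A} = {A,C} (union, +1)
HKNQ@2: {A,C} ∪ {T} = {A,C,T} (union, +1)
per-site changes: [2, 2, 2]; total = 6

A,C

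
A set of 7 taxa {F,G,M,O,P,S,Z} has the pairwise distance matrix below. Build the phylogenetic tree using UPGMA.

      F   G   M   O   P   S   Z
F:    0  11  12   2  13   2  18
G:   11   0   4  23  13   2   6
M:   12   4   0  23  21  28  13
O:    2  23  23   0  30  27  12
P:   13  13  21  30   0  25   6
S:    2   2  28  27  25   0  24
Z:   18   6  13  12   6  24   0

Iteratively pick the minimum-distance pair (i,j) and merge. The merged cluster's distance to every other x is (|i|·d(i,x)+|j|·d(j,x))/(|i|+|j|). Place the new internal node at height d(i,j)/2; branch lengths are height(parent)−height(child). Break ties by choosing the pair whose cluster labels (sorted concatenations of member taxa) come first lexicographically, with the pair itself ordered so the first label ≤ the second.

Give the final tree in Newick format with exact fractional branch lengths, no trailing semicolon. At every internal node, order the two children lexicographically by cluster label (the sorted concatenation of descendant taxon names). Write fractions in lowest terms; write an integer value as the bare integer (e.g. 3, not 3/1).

step 1: merge (F,O) at d=2; branch lengths F→1, O→1; new cluster FO
  updated: d(FO,G)=17, d(FO,M)=35/2, d(FO,P)=43/2, d(FO,S)=29/2, d(FO,Z)=15
step 2: merge (G,S) at d=2; branch lengths G→1, S→1; new cluster GS
  updated: d(FO,GS)=63/4, d(GS,M)=16, d(GS,P)=19, d(GS,Z)=15
step 3: merge (P,Z) at d=6; branch lengths P→3, Z→3; new cluster PZ
  updated: d(FO,PZ)=73/4, d(GS,PZ)=17, d(M,PZ)=17
step 4: merge (FO,GS) at d=63/4; branch lengths FO→55/8, GS→55/8; new cluster FGOS
  updated: d(FGOS,M)=67/4, d(FGOS,PZ)=141/8
step 5: merge (FGOS,M) at d=67/4; branch lengths FGOS→1/2, M→67/8; new cluster FGMOS
  updated: d(FGMOS,PZ)=35/2
step 6: merge (FGMOS,PZ) at d=35/2; branch lengths FGMOS→3/8, PZ→23/4; new cluster FGMOPSZ
final tree: ((((F:1,O:1):55/8,(G:1,S:1):55/8):1/2,M:67/8):3/8,(P:3,Z:3):23/4)
total length: 155/4

((((F:1,O:1):55/8,(G:1,S:1):55/8):1/2,M:67/8):3/8,(P:3,Z:3):23/4)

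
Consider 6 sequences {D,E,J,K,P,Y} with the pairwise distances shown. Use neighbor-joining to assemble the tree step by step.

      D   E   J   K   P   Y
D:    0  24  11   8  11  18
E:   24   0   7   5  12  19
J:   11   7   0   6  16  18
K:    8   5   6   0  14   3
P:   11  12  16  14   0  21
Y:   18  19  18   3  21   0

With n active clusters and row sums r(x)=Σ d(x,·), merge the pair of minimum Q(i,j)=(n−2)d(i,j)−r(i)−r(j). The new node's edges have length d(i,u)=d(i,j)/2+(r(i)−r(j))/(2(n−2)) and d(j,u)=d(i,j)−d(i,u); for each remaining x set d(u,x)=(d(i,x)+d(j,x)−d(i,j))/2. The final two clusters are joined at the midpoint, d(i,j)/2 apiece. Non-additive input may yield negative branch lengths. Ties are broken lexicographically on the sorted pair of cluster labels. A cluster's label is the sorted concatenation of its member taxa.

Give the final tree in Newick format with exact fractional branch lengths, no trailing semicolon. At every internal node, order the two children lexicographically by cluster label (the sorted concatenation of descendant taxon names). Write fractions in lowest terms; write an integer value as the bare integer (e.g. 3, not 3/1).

iteration 1: select K,Y (d=3, Q=-103); attach at lengths (-31/8, 55/8); label the merged cluster KY
  updated: d(D,KY)=23/2, d(E,KY)=21/2, d(J,KY)=21/2, d(KY,P)=16
iteration 2: select D,P (d=11, Q=-159/2); attach at lengths (71/12, 61/12); label the merged cluster DP
  updated: d(DP,E)=25/2, d(DP,J)=8, d(DP,KY)=33/4
iteration 3: select DP,KY (d=33/4, Q=-83/2); attach at lengths (4, 17/4); label the merged cluster DKPY
  updated: d(DKPY,E)=59/8, d(DKPY,J)=41/8
iteration 4: select DKPY,E (d=59/8, Q=-39/2); attach at lengths (11/4, 37/8); label the merged cluster DEKPY
  updated: d(DEKPY,J)=19/8
iteration 5: select DEKPY,J (d=19/8); attach at lengths (19/16, 19/16); label the merged cluster DEJKPY
final tree: ((((D:71/12,P:61/12):4,(K:-31/8,Y:55/8):17/4):11/4,E:37/8):19/16,J:19/16)
total length: 32

((((D:71/12,P:61/12):4,(K:-31/8,Y:55/8):17/4):11/4,E:37/8):19/16,J:19/16)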